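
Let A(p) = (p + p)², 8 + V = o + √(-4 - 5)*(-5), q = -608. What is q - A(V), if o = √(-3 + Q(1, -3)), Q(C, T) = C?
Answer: 44 - 960*I + √2*(-120 + 64*I) ≈ -125.71 - 869.49*I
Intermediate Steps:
o = I*√2 (o = √(-3 + 1) = √(-2) = I*√2 ≈ 1.4142*I)
V = -8 - 15*I + I*√2 (V = -8 + (I*√2 + √(-4 - 5)*(-5)) = -8 + (I*√2 + √(-9)*(-5)) = -8 + (I*√2 + (3*I)*(-5)) = -8 + (I*√2 - 15*I) = -8 + (-15*I + I*√2) = -8 - 15*I + I*√2 ≈ -8.0 - 13.586*I)
A(p) = 4*p² (A(p) = (2*p)² = 4*p²)
q - A(V) = -608 - 4*(-8 - 15*I + I*√2)²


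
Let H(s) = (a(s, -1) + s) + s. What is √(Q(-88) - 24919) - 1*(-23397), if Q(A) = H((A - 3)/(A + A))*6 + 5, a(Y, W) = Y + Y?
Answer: 23397 + I*√12052370/22 ≈ 23397.0 + 157.8*I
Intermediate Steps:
a(Y, W) = 2*Y
H(s) = 4*s (H(s) = (2*s + s) + s = 3*s + s = 4*s)
Q(A) = 5 + 12*(-3 + A)/A (Q(A) = (4*((A - 3)/(A + A)))*6 + 5 = (4*((-3 + A)/((2*A))))*6 + 5 = (4*((-3 + A)*(1/(2*A))))*6 + 5 = (4*((-3 + A)/(2*A)))*6 + 5 = (2*(-3 + A)/A)*6 + 5 = 12*(-3 + A)/A + 5 = 5 + 12*(-3 + A)/A)
√(Q(-88) - 24919) - 1*(-23397) = √((17 - 36/(-88)) - 24919) - 1*(-23397) = √((17 - 36*(-1/88)) - 24919) + 23397 = √((17 + 9/22) - 24919) + 23397 = √(383/22 - 24919) + 23397 = √(-547835/22) + 23397 = I*√12052370/22 + 23397 = 23397 + I*√12052370/22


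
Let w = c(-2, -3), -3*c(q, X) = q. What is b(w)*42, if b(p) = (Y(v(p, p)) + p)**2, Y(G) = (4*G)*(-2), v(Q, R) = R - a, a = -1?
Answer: 20216/3 ≈ 6738.7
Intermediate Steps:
c(q, X) = -q/3
v(Q, R) = 1 + R (v(Q, R) = R - 1*(-1) = R + 1 = 1 + R)
w = 2/3 (w = -1/3*(-2) = 2/3 ≈ 0.66667)
Y(G) = -8*G
b(p) = (-8 - 7*p)**2 (b(p) = (-8*(1 + p) + p)**2 = ((-8 - 8*p) + p)**2 = (-8 - 7*p)**2)
b(w)*42 = (8 + 7*(2/3))**2*42 = (8 + 14/3)**2*42 = (38/3)**2*42 = (1444/9)*42 = 20216/3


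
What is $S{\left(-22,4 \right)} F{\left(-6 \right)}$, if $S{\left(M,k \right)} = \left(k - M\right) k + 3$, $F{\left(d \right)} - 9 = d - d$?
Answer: $963$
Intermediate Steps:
$F{\left(d \right)} = 9$ ($F{\left(d \right)} = 9 + \left(d - d\right) = 9 + 0 = 9$)
$S{\left(M,k \right)} = 3 + k \left(k - M\right)$ ($S{\left(M,k \right)} = k \left(k - M\right) + 3 = 3 + k \left(k - M\right)$)
$S{\left(-22,4 \right)} F{\left(-6 \right)} = \left(3 + 4^{2} - \left(-22\right) 4\right) 9 = \left(3 + 16 + 88\right) 9 = 107 \cdot 9 = 963$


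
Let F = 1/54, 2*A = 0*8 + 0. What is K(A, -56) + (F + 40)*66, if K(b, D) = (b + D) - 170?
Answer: 21737/9 ≈ 2415.2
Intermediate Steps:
A = 0 (A = (0*8 + 0)/2 = (0 + 0)/2 = (1/2)*0 = 0)
F = 1/54 ≈ 0.018519
K(b, D) = -170 + D + b (K(b, D) = (D + b) - 170 = -170 + D + b)
K(A, -56) + (F + 40)*66 = (-170 - 56 + 0) + (1/54 + 40)*66 = -226 + (2161/54)*66 = -226 + 23771/9 = 21737/9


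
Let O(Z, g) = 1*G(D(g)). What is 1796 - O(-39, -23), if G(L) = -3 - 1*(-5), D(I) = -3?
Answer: 1794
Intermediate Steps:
G(L) = 2 (G(L) = -3 + 5 = 2)
O(Z, g) = 2 (O(Z, g) = 1*2 = 2)
1796 - O(-39, -23) = 1796 - 1*2 = 1796 - 2 = 1794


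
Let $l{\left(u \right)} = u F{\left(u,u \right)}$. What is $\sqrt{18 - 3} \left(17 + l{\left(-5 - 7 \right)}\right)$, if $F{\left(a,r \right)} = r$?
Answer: $161 \sqrt{15} \approx 623.55$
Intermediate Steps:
$l{\left(u \right)} = u^{2}$ ($l{\left(u \right)} = u u = u^{2}$)
$\sqrt{18 - 3} \left(17 + l{\left(-5 - 7 \right)}\right) = \sqrt{18 - 3} \left(17 + \left(-5 - 7\right)^{2}\right) = \sqrt{15} \left(17 + \left(-5 - 7\right)^{2}\right) = \sqrt{15} \left(17 + \left(-12\right)^{2}\right) = \sqrt{15} \left(17 + 144\right) = \sqrt{15} \cdot 161 = 161 \sqrt{15}$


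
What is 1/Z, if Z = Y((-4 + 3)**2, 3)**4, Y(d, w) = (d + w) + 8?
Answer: 1/20736 ≈ 4.8225e-5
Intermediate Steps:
Y(d, w) = 8 + d + w
Z = 20736 (Z = (8 + (-4 + 3)**2 + 3)**4 = (8 + (-1)**2 + 3)**4 = (8 + 1 + 3)**4 = 12**4 = 20736)
1/Z = 1/20736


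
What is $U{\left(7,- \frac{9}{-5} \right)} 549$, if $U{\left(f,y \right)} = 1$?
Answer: $549$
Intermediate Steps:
$U{\left(7,- \frac{9}{-5} \right)} 549 = 1 \cdot 549 = 549$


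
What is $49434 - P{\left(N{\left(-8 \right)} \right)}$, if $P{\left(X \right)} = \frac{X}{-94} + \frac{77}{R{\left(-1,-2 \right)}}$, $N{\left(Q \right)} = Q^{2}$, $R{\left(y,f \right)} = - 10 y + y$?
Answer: $\frac{20907251}{423} \approx 49426.0$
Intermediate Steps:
$R{\left(y,f \right)} = - 9 y$
$P{\left(X \right)} = \frac{77}{9} - \frac{X}{94}$ ($P{\left(X \right)} = \frac{X}{-94} + \frac{77}{\left(-9\right) \left(-1\right)} = X \left(- \frac{1}{94}\right) + \frac{77}{9} = - \frac{X}{94} + 77 \cdot \frac{1}{9} = - \frac{X}{94} + \frac{77}{9} = \frac{77}{9} - \frac{X}{94}$)
$49434 - P{\left(N{\left(-8 \right)} \right)} = 49434 - \left(\frac{77}{9} - \frac{\left(-8\right)^{2}}{94}\right) = 49434 - \left(\frac{77}{9} - \frac{32}{47}\right) = 49434 - \frac{3331}{423} = \frac{20907251}{423}$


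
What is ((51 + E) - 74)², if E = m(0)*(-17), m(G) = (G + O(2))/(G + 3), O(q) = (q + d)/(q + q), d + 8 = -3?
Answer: 1681/16 ≈ 105.06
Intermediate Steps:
d = -11 (d = -8 - 3 = -11)
O(q) = (-11 + q)/(2*q) (O(q) = (q - 11)/(q + q) = (-11 + q)/((2*q)) = (-11 + q)*(1/(2*q)) = (-11 + q)/(2*q))
m(G) = (-9/4 + G)/(3 + G) (m(G) = (G + (½)*(-11 + 2)/2)/(G + 3) = (G + (½)*(½)*(-9))/(3 + G) = (G - 9/4)/(3 + G) = (-9/4 + G)/(3 + G))
E = 51/4 (E = ((-9/4 + 0)/(3 + 0))*(-17) = (-9/4/3)*(-17) = ((⅓)*(-9/4))*(-17) = -¾*(-17) = 51/4 ≈ 12.750)
((51 + E) - 74)² = ((51 + 51/4) - 74)² = (255/4 - 74)² = (-41/4)² = 1681/16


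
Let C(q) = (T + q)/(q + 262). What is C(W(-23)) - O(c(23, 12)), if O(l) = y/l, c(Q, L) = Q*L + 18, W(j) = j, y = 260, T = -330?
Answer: -82961/35133 ≈ -2.3613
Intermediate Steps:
c(Q, L) = 18 + L*Q (c(Q, L) = L*Q + 18 = 18 + L*Q)
C(q) = (-330 + q)/(262 + q) (C(q) = (-330 + q)/(q + 262) = (-330 + q)/(262 + q))
O(l) = 260/l
C(W(-23)) - O(c(23, 12)) = (-330 - 23)/(262 - 23) - 260/(18 + 12*23) = -353/239 - 260/(18 + 276) = (1/239)*(-353) - 260/294 = -353/239 - 260/294 = -353/239 - 1*130/147 = -353/239 - 130/147 = -82961/35133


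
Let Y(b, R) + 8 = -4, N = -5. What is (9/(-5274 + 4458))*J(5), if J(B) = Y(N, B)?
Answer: 9/68 ≈ 0.13235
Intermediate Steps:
Y(b, R) = -12 (Y(b, R) = -8 - 4 = -12)
J(B) = -12
(9/(-5274 + 4458))*J(5) = (9/(-5274 + 4458))*(-12) = (9/(-816))*(-12) = -1/816*9*(-12) = -3/272*(-12) = 9/68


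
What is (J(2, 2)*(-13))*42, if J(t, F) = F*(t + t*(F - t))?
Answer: -2184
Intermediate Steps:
(J(2, 2)*(-13))*42 = ((2*2*(1 + 2 - 1*2))*(-13))*42 = ((2*2*(1 + 2 - 2))*(-13))*42 = ((2*2*1)*(-13))*42 = (4*(-13))*42 = -52*42 = -2184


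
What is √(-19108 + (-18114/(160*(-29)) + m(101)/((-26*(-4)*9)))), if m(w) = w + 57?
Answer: I*√9774799508435/22620 ≈ 138.22*I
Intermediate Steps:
m(w) = 57 + w
√(-19108 + (-18114/(160*(-29)) + m(101)/((-26*(-4)*9)))) = √(-19108 + (-18114/(160*(-29)) + (57 + 101)/((-26*(-4)*9)))) = √(-19108 + (-18114/(-4640) + 158/((104*9)))) = √(-19108 + (-18114*(-1/4640) + 158/936)) = √(-19108 + (9057/2320 + 158*(1/936))) = √(-19108 + (9057/2320 + 79/468)) = √(-19108 + 1105489/271440) = √(-5185570031/271440) = I*√9774799508435/22620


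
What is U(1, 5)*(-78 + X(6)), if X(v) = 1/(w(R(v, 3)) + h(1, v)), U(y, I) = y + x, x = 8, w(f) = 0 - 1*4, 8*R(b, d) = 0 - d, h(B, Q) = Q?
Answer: -1395/2 ≈ -697.50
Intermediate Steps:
R(b, d) = -d/8 (R(b, d) = (0 - d)/8 = (-d)/8 = -d/8)
w(f) = -4 (w(f) = 0 - 4 = -4)
U(y, I) = 8 + y (U(y, I) = y + 8 = 8 + y)
X(v) = 1/(-4 + v)
U(1, 5)*(-78 + X(6)) = (8 + 1)*(-78 + 1/(-4 + 6)) = 9*(-78 + 1/2) = 9*(-78 + ½) = 9*(-155/2) = -1395/2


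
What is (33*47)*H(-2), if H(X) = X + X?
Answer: -6204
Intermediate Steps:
H(X) = 2*X
(33*47)*H(-2) = (33*47)*(2*(-2)) = 1551*(-4) = -6204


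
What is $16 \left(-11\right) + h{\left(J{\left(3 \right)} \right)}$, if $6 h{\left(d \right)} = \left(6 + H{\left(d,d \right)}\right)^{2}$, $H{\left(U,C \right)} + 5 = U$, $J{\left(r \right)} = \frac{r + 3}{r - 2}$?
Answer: $- \frac{1007}{6} \approx -167.83$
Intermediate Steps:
$J{\left(r \right)} = \frac{3 + r}{-2 + r}$
$H{\left(U,C \right)} = -5 + U$
$h{\left(d \right)} = \frac{\left(1 + d\right)^{2}}{6}$ ($h{\left(d \right)} = \frac{\left(6 + \left(-5 + d\right)\right)^{2}}{6} = \frac{\left(1 + d\right)^{2}}{6}$)
$16 \left(-11\right) + h{\left(J{\left(3 \right)} \right)} = 16 \left(-11\right) + \frac{\left(1 + \frac{3 + 3}{-2 + 3}\right)^{2}}{6} = -176 + \frac{\left(1 + 1^{-1} \cdot 6\right)^{2}}{6} = -176 + \frac{\left(1 + 1 \cdot 6\right)^{2}}{6} = -176 + \frac{\left(1 + 6\right)^{2}}{6} = -176 + \frac{7^{2}}{6} = -176 + \frac{1}{6} \cdot 49 = -176 + \frac{49}{6} = - \frac{1007}{6}$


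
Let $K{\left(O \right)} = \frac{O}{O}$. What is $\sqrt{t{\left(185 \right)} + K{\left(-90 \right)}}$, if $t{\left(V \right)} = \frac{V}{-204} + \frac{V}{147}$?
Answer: $\frac{\sqrt{689061}}{714} \approx 1.1626$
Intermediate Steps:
$K{\left(O \right)} = 1$
$t{\left(V \right)} = \frac{19 V}{9996}$ ($t{\left(V \right)} = V \left(- \frac{1}{204}\right) + V \frac{1}{147} = - \frac{V}{204} + \frac{V}{147} = \frac{19 V}{9996}$)
$\sqrt{t{\left(185 \right)} + K{\left(-90 \right)}} = \sqrt{\frac{19}{9996} \cdot 185 + 1} = \sqrt{\frac{3515}{9996} + 1} = \sqrt{\frac{13511}{9996}} = \frac{\sqrt{689061}}{714}$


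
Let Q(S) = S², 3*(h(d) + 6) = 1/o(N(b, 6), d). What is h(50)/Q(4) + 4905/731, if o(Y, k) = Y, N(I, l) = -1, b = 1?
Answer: 221551/35088 ≈ 6.3142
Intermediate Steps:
h(d) = -19/3 (h(d) = -6 + (⅓)/(-1) = -6 + (⅓)*(-1) = -6 - ⅓ = -19/3)
h(50)/Q(4) + 4905/731 = -19/(3*(4²)) + 4905/731 = -19/3/16 + 4905*(1/731) = -19/3*1/16 + 4905/731 = -19/48 + 4905/731 = 221551/35088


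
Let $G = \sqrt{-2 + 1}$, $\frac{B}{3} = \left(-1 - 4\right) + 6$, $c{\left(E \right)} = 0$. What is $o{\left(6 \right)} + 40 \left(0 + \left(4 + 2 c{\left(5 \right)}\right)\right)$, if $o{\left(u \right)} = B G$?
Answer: $160 + 3 i \approx 160.0 + 3.0 i$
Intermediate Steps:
$B = 3$ ($B = 3 \left(\left(-1 - 4\right) + 6\right) = 3 \left(-5 + 6\right) = 3 \cdot 1 = 3$)
$G = i$ ($G = \sqrt{-1} = i \approx 1.0 i$)
$o{\left(u \right)} = 3 i$
$o{\left(6 \right)} + 40 \left(0 + \left(4 + 2 c{\left(5 \right)}\right)\right) = 3 i + 40 \left(0 + \left(4 + 2 \cdot 0\right)\right) = 3 i + 40 \left(0 + \left(4 + 0\right)\right) = 3 i + 40 \left(0 + 4\right) = 3 i + 40 \cdot 4 = 3 i + 160 = 160 + 3 i$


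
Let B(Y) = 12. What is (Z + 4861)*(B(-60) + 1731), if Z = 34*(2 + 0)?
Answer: 8591247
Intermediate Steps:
Z = 68 (Z = 34*2 = 68)
(Z + 4861)*(B(-60) + 1731) = (68 + 4861)*(12 + 1731) = 4929*1743 = 8591247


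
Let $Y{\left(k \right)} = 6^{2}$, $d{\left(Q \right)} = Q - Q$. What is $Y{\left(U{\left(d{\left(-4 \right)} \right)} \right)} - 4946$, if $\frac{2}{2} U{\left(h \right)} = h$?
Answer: $-4910$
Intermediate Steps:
$d{\left(Q \right)} = 0$
$U{\left(h \right)} = h$
$Y{\left(k \right)} = 36$
$Y{\left(U{\left(d{\left(-4 \right)} \right)} \right)} - 4946 = 36 - 4946 = -4910$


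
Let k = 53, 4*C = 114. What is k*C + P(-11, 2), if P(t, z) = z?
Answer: 3025/2 ≈ 1512.5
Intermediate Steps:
C = 57/2 (C = (¼)*114 = 57/2 ≈ 28.500)
k*C + P(-11, 2) = 53*(57/2) + 2 = 3021/2 + 2 = 3025/2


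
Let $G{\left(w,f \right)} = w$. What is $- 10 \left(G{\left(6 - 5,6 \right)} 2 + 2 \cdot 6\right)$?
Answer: $-140$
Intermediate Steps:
$- 10 \left(G{\left(6 - 5,6 \right)} 2 + 2 \cdot 6\right) = - 10 \left(\left(6 - 5\right) 2 + 2 \cdot 6\right) = - 10 \left(1 \cdot 2 + 12\right) = - 10 \left(2 + 12\right) = \left(-10\right) 14 = -140$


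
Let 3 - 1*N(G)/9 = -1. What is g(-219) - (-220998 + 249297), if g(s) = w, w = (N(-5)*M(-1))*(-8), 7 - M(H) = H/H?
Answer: -30027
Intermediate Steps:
N(G) = 36 (N(G) = 27 - 9*(-1) = 27 + 9 = 36)
M(H) = 6 (M(H) = 7 - H/H = 7 - 1*1 = 7 - 1 = 6)
w = -1728 (w = (36*6)*(-8) = 216*(-8) = -1728)
g(s) = -1728
g(-219) - (-220998 + 249297) = -1728 - (-220998 + 249297) = -1728 - 1*28299 = -1728 - 28299 = -30027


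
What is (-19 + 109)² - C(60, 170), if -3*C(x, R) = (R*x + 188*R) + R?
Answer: 22210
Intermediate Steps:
C(x, R) = -63*R - R*x/3 (C(x, R) = -((R*x + 188*R) + R)/3 = -((188*R + R*x) + R)/3 = -(189*R + R*x)/3 = -63*R - R*x/3)
(-19 + 109)² - C(60, 170) = (-19 + 109)² - (-1)*170*(189 + 60)/3 = 90² - (-1)*170*249/3 = 8100 - 1*(-14110) = 8100 + 14110 = 22210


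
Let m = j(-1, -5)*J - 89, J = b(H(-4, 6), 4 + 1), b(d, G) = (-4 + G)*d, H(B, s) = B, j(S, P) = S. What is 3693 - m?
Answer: 3778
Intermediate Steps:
b(d, G) = d*(-4 + G)
J = -4 (J = -4*(-4 + (4 + 1)) = -4*(-4 + 5) = -4*1 = -4)
m = -85 (m = -1*(-4) - 89 = 4 - 89 = -85)
3693 - m = 3693 - 1*(-85) = 3693 + 85 = 3778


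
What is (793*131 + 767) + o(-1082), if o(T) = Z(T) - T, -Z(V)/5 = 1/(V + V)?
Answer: 228804053/2164 ≈ 1.0573e+5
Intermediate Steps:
Z(V) = -5/(2*V) (Z(V) = -5/(V + V) = -5*1/(2*V) = -5/(2*V))
o(T) = -T - 5/(2*T) (o(T) = -5/(2*T) - T = -T - 5/(2*T))
(793*131 + 767) + o(-1082) = (793*131 + 767) + (-1*(-1082) - 5/2/(-1082)) = (103883 + 767) + (1082 - 5/2*(-1/1082)) = 104650 + (1082 + 5/2164) = 104650 + 2341453/2164 = 228804053/2164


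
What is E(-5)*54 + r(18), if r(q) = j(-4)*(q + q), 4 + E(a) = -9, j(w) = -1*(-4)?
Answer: -558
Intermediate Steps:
j(w) = 4
E(a) = -13 (E(a) = -4 - 9 = -13)
r(q) = 8*q (r(q) = 4*(q + q) = 4*(2*q) = 8*q)
E(-5)*54 + r(18) = -13*54 + 8*18 = -702 + 144 = -558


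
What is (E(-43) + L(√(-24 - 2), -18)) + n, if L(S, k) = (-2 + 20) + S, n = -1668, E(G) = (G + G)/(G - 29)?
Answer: -59357/36 + I*√26 ≈ -1648.8 + 5.099*I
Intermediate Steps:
E(G) = 2*G/(-29 + G) (E(G) = (2*G)/(-29 + G) = 2*G/(-29 + G))
L(S, k) = 18 + S
(E(-43) + L(√(-24 - 2), -18)) + n = (2*(-43)/(-29 - 43) + (18 + √(-24 - 2))) - 1668 = (2*(-43)/(-72) + (18 + √(-26))) - 1668 = (2*(-43)*(-1/72) + (18 + I*√26)) - 1668 = (43/36 + (18 + I*√26)) - 1668 = (691/36 + I*√26) - 1668 = -59357/36 + I*√26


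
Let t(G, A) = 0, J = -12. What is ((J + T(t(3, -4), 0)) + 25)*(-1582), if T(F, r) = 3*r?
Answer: -20566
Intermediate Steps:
((J + T(t(3, -4), 0)) + 25)*(-1582) = ((-12 + 3*0) + 25)*(-1582) = ((-12 + 0) + 25)*(-1582) = (-12 + 25)*(-1582) = 13*(-1582) = -20566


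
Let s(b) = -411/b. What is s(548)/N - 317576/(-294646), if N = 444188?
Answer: 282126454607/261756434896 ≈ 1.0778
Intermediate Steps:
s(548)/N - 317576/(-294646) = -411/548/444188 - 317576/(-294646) = -411*1/548*(1/444188) - 317576*(-1/294646) = -¾*1/444188 + 158788/147323 = -3/1776752 + 158788/147323 = 282126454607/261756434896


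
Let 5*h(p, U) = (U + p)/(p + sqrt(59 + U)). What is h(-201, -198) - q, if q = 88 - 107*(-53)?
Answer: -1167269101/202700 + 399*I*sqrt(139)/202700 ≈ -5758.6 + 0.023207*I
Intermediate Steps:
q = 5759 (q = 88 + 5671 = 5759)
h(p, U) = (U + p)/(5*(p + sqrt(59 + U))) (h(p, U) = ((U + p)/(p + sqrt(59 + U)))/5 = (U + p)/(5*(p + sqrt(59 + U))))
h(-201, -198) - q = (-198 - 201)/(5*(-201 + sqrt(59 - 198))) - 1*5759 = (1/5)*(-399)/(-201 + sqrt(-139)) - 5759 = (1/5)*(-399)/(-201 + I*sqrt(139)) - 5759 = -399/(5*(-201 + I*sqrt(139))) - 5759 = -5759 - 399/(5*(-201 + I*sqrt(139)))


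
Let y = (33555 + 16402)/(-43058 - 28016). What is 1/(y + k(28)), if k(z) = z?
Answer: 71074/1940115 ≈ 0.036634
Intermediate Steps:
y = -49957/71074 (y = 49957/(-71074) = 49957*(-1/71074) = -49957/71074 ≈ -0.70289)
1/(y + k(28)) = 1/(-49957/71074 + 28) = 1/(1940115/71074) = 71074/1940115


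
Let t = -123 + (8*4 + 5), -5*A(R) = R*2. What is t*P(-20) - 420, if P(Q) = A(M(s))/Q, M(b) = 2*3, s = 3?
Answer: -10758/25 ≈ -430.32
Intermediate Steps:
M(b) = 6
A(R) = -2*R/5 (A(R) = -R*2/5 = -2*R/5)
P(Q) = -12/(5*Q) (P(Q) = (-⅖*6)/Q = -12/(5*Q))
t = -86 (t = -123 + (32 + 5) = -123 + 37 = -86)
t*P(-20) - 420 = -(-1032)/(5*(-20)) - 420 = -(-1032)*(-1)/(5*20) - 420 = -86*3/25 - 420 = -258/25 - 420 = -10758/25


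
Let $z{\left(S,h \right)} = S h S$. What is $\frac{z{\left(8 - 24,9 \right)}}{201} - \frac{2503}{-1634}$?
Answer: $\frac{1422613}{109478} \approx 12.995$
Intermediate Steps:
$z{\left(S,h \right)} = h S^{2}$ ($z{\left(S,h \right)} = S S h = h S^{2}$)
$\frac{z{\left(8 - 24,9 \right)}}{201} - \frac{2503}{-1634} = \frac{9 \left(8 - 24\right)^{2}}{201} - \frac{2503}{-1634} = 9 \left(8 - 24\right)^{2} \cdot \frac{1}{201} - - \frac{2503}{1634} = 9 \left(-16\right)^{2} \cdot \frac{1}{201} + \frac{2503}{1634} = 9 \cdot 256 \cdot \frac{1}{201} + \frac{2503}{1634} = 2304 \cdot \frac{1}{201} + \frac{2503}{1634} = \frac{768}{67} + \frac{2503}{1634} = \frac{1422613}{109478}$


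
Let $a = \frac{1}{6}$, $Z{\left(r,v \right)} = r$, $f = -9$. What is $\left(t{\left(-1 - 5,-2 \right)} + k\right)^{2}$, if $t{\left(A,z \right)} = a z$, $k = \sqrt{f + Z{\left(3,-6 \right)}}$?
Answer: $\frac{\left(1 - 3 i \sqrt{6}\right)^{2}}{9} \approx -5.8889 - 1.633 i$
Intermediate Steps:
$k = i \sqrt{6}$ ($k = \sqrt{-9 + 3} = \sqrt{-6} = i \sqrt{6} \approx 2.4495 i$)
$a = \frac{1}{6} \approx 0.16667$
$t{\left(A,z \right)} = \frac{z}{6}$
$\left(t{\left(-1 - 5,-2 \right)} + k\right)^{2} = \left(\frac{1}{6} \left(-2\right) + i \sqrt{6}\right)^{2} = \left(- \frac{1}{3} + i \sqrt{6}\right)^{2}$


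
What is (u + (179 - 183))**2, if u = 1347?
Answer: 1803649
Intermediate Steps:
(u + (179 - 183))**2 = (1347 + (179 - 183))**2 = (1347 - 4)**2 = 1343**2 = 1803649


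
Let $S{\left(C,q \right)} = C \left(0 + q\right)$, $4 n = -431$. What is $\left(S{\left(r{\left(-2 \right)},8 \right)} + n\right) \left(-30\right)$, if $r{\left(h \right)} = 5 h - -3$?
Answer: $\frac{9825}{2} \approx 4912.5$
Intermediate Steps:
$n = - \frac{431}{4}$ ($n = \frac{1}{4} \left(-431\right) = - \frac{431}{4} \approx -107.75$)
$r{\left(h \right)} = 3 + 5 h$ ($r{\left(h \right)} = 5 h + 3 = 3 + 5 h$)
$S{\left(C,q \right)} = C q$
$\left(S{\left(r{\left(-2 \right)},8 \right)} + n\right) \left(-30\right) = \left(\left(3 + 5 \left(-2\right)\right) 8 - \frac{431}{4}\right) \left(-30\right) = \left(\left(3 - 10\right) 8 - \frac{431}{4}\right) \left(-30\right) = \left(\left(-7\right) 8 - \frac{431}{4}\right) \left(-30\right) = \left(-56 - \frac{431}{4}\right) \left(-30\right) = \left(- \frac{655}{4}\right) \left(-30\right) = \frac{9825}{2}$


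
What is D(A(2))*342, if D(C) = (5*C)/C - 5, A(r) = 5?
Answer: 0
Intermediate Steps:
D(C) = 0 (D(C) = 5 - 5 = 0)
D(A(2))*342 = 0*342 = 0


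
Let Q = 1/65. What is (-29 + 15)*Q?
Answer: -14/65 ≈ -0.21538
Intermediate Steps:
Q = 1/65 ≈ 0.015385
(-29 + 15)*Q = (-29 + 15)*(1/65) = -14*1/65 = -14/65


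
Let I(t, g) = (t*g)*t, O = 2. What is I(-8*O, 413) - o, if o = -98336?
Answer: 204064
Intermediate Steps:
I(t, g) = g*t² (I(t, g) = (g*t)*t = g*t²)
I(-8*O, 413) - o = 413*(-8*2)² - 1*(-98336) = 413*(-16)² + 98336 = 413*256 + 98336 = 105728 + 98336 = 204064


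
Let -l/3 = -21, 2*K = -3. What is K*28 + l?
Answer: 21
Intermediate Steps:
K = -3/2 (K = (½)*(-3) = -3/2 ≈ -1.5000)
l = 63 (l = -3*(-21) = 63)
K*28 + l = -3/2*28 + 63 = -42 + 63 = 21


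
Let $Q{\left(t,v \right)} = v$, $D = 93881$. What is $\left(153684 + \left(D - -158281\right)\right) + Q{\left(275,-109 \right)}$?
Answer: $405737$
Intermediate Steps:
$\left(153684 + \left(D - -158281\right)\right) + Q{\left(275,-109 \right)} = \left(153684 + \left(93881 - -158281\right)\right) - 109 = \left(153684 + \left(93881 + 158281\right)\right) - 109 = \left(153684 + 252162\right) - 109 = 405846 - 109 = 405737$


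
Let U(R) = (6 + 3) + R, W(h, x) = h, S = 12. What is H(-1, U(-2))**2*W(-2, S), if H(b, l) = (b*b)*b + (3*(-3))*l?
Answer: -8192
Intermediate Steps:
U(R) = 9 + R
H(b, l) = b**3 - 9*l (H(b, l) = b**2*b - 9*l = b**3 - 9*l)
H(-1, U(-2))**2*W(-2, S) = ((-1)**3 - 9*(9 - 2))**2*(-2) = (-1 - 9*7)**2*(-2) = (-1 - 63)**2*(-2) = (-64)**2*(-2) = 4096*(-2) = -8192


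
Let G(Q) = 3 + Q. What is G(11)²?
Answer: 196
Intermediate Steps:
G(11)² = (3 + 11)² = 14² = 196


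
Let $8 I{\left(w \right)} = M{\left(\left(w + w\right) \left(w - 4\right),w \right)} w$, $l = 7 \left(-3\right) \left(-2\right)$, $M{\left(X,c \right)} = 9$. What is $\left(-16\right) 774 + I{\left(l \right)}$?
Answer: $- \frac{49347}{4} \approx -12337.0$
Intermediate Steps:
$l = 42$ ($l = \left(-21\right) \left(-2\right) = 42$)
$I{\left(w \right)} = \frac{9 w}{8}$
$\left(-16\right) 774 + I{\left(l \right)} = \left(-16\right) 774 + \frac{9}{8} \cdot 42 = -12384 + \frac{189}{4} = - \frac{49347}{4}$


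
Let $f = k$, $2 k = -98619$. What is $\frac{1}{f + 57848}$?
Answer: $\frac{2}{17077} \approx 0.00011712$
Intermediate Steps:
$k = - \frac{98619}{2}$ ($k = \frac{1}{2} \left(-98619\right) = - \frac{98619}{2} \approx -49310.0$)
$f = - \frac{98619}{2} \approx -49310.0$
$\frac{1}{f + 57848} = \frac{1}{- \frac{98619}{2} + 57848} = \frac{1}{\frac{17077}{2}} = \frac{2}{17077}$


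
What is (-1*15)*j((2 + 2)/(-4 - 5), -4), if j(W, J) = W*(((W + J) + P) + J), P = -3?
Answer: -2060/27 ≈ -76.296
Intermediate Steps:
j(W, J) = W*(-3 + W + 2*J) (j(W, J) = W*(((W + J) - 3) + J) = W*(((J + W) - 3) + J) = W*((-3 + J + W) + J) = W*(-3 + W + 2*J))
(-1*15)*j((2 + 2)/(-4 - 5), -4) = (-1*15)*(((2 + 2)/(-4 - 5))*(-3 + (2 + 2)/(-4 - 5) + 2*(-4))) = -15*4/(-9)*(-3 + 4/(-9) - 8) = -15*4*(-⅑)*(-3 + 4*(-⅑) - 8) = -(-20)*(-3 - 4/9 - 8)/3 = -(-20)*(-103)/(3*9) = -15*412/81 = -2060/27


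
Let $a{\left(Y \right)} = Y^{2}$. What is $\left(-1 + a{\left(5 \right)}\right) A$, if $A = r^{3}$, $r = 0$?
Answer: $0$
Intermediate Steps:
$A = 0$ ($A = 0^{3} = 0$)
$\left(-1 + a{\left(5 \right)}\right) A = \left(-1 + 5^{2}\right) 0 = \left(-1 + 25\right) 0 = 24 \cdot 0 = 0$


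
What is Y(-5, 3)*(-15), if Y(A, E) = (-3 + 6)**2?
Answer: -135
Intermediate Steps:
Y(A, E) = 9 (Y(A, E) = 3**2 = 9)
Y(-5, 3)*(-15) = 9*(-15) = -135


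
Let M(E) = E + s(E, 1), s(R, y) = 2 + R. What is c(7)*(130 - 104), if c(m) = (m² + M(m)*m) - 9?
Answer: 3952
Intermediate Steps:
M(E) = 2 + 2*E (M(E) = E + (2 + E) = 2 + 2*E)
c(m) = -9 + m² + m*(2 + 2*m) (c(m) = (m² + (2 + 2*m)*m) - 9 = (m² + m*(2 + 2*m)) - 9 = -9 + m² + m*(2 + 2*m))
c(7)*(130 - 104) = (-9 + 2*7 + 3*7²)*(130 - 104) = (-9 + 14 + 3*49)*26 = (-9 + 14 + 147)*26 = 152*26 = 3952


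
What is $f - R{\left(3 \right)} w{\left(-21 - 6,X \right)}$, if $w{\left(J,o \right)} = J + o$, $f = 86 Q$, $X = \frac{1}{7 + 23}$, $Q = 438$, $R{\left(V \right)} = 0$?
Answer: $37668$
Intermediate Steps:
$X = \frac{1}{30} \approx 0.033333$
$f = 37668$ ($f = 86 \cdot 438 = 37668$)
$f - R{\left(3 \right)} w{\left(-21 - 6,X \right)} = 37668 - 0 \left(\left(-21 - 6\right) + \frac{1}{30}\right) = 37668 - 0 \left(-27 + \frac{1}{30}\right) = 37668 - 0 \left(- \frac{809}{30}\right) = 37668 - 0 = 37668 + 0 = 37668$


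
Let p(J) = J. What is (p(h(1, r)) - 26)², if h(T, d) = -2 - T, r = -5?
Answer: 841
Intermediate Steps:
(p(h(1, r)) - 26)² = ((-2 - 1*1) - 26)² = ((-2 - 1) - 26)² = (-3 - 26)² = (-29)² = 841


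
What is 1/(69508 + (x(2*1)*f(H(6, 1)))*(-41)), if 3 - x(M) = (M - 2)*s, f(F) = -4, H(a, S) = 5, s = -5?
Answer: 1/70000 ≈ 1.4286e-5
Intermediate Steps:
x(M) = -7 + 5*M (x(M) = 3 - (M - 2)*(-5) = 3 - (-2 + M)*(-5) = 3 - (10 - 5*M) = 3 + (-10 + 5*M) = -7 + 5*M)
1/(69508 + (x(2*1)*f(H(6, 1)))*(-41)) = 1/(69508 + ((-7 + 5*(2*1))*(-4))*(-41)) = 1/(69508 + ((-7 + 5*2)*(-4))*(-41)) = 1/(69508 + ((-7 + 10)*(-4))*(-41)) = 1/(69508 + (3*(-4))*(-41)) = 1/(69508 - 12*(-41)) = 1/(69508 + 492) = 1/70000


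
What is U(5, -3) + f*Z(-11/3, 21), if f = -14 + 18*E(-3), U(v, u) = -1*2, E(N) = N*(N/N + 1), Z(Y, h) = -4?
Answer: 486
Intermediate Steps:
E(N) = 2*N (E(N) = N*(1 + 1) = N*2 = 2*N)
U(v, u) = -2
f = -122 (f = -14 + 18*(2*(-3)) = -14 + 18*(-6) = -14 - 108 = -122)
U(5, -3) + f*Z(-11/3, 21) = -2 - 122*(-4) = -2 + 488 = 486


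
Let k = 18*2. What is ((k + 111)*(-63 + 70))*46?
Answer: 47334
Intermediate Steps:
k = 36
((k + 111)*(-63 + 70))*46 = ((36 + 111)*(-63 + 70))*46 = (147*7)*46 = 1029*46 = 47334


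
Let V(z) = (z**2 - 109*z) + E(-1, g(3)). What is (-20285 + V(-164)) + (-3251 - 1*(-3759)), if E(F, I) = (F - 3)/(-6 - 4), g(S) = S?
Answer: 124977/5 ≈ 24995.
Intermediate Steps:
E(F, I) = 3/10 - F/10 (E(F, I) = (-3 + F)/(-10) = (-3 + F)*(-1/10) = 3/10 - F/10)
V(z) = 2/5 + z**2 - 109*z (V(z) = (z**2 - 109*z) + (3/10 - 1/10*(-1)) = (z**2 - 109*z) + (3/10 + 1/10) = (z**2 - 109*z) + 2/5 = 2/5 + z**2 - 109*z)
(-20285 + V(-164)) + (-3251 - 1*(-3759)) = (-20285 + (2/5 + (-164)**2 - 109*(-164))) + (-3251 - 1*(-3759)) = (-20285 + (2/5 + 26896 + 17876)) + (-3251 + 3759) = (-20285 + 223862/5) + 508 = 122437/5 + 508 = 124977/5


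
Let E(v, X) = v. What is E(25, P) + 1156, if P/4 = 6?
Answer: 1181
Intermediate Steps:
P = 24 (P = 4*6 = 24)
E(25, P) + 1156 = 25 + 1156 = 1181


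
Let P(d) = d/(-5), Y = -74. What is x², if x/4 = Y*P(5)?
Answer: 87616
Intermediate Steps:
P(d) = -d/5 (P(d) = d*(-⅕) = -d/5)
x = 296 (x = 4*(-(-74)*5/5) = 4*(-74*(-1)) = 4*74 = 296)
x² = 296² = 87616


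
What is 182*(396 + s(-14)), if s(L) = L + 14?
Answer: 72072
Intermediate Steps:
s(L) = 14 + L
182*(396 + s(-14)) = 182*(396 + (14 - 14)) = 182*(396 + 0) = 182*396 = 72072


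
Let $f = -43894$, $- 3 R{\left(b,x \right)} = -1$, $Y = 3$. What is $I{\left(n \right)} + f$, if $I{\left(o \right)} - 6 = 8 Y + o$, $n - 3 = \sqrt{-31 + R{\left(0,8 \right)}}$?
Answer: $-43861 + \frac{2 i \sqrt{69}}{3} \approx -43861.0 + 5.5378 i$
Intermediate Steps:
$R{\left(b,x \right)} = \frac{1}{3}$ ($R{\left(b,x \right)} = \left(- \frac{1}{3}\right) \left(-1\right) = \frac{1}{3}$)
$n = 3 + \frac{2 i \sqrt{69}}{3}$ ($n = 3 + \sqrt{-31 + \frac{1}{3}} = 3 + \sqrt{- \frac{92}{3}} = 3 + \frac{2 i \sqrt{69}}{3} \approx 3.0 + 5.5378 i$)
$I{\left(o \right)} = 30 + o$ ($I{\left(o \right)} = 6 + \left(8 \cdot 3 + o\right) = 6 + \left(24 + o\right) = 30 + o$)
$I{\left(n \right)} + f = \left(30 + \left(3 + \frac{2 i \sqrt{69}}{3}\right)\right) - 43894 = \left(33 + \frac{2 i \sqrt{69}}{3}\right) - 43894 = -43861 + \frac{2 i \sqrt{69}}{3}$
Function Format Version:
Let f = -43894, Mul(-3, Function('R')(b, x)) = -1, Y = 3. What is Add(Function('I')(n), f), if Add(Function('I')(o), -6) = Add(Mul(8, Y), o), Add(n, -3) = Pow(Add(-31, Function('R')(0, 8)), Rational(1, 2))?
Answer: Add(-43861, Mul(Rational(2, 3), I, Pow(69, Rational(1, 2)))) ≈ Add(-43861., Mul(5.5378, I))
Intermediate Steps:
Function('R')(b, x) = Rational(1, 3) (Function('R')(b, x) = Mul(Rational(-1, 3), -1) = Rational(1, 3))
n = Add(3, Mul(Rational(2, 3), I, Pow(69, Rational(1, 2)))) (n = Add(3, Pow(Add(-31, Rational(1, 3)), Rational(1, 2))) = Add(3, Pow(Rational(-92, 3), Rational(1, 2))) = Add(3, Mul(Rational(2, 3), I, Pow(69, Rational(1, 2)))) ≈ Add(3.0000, Mul(5.5378, I)))
Function('I')(o) = Add(30, o) (Function('I')(o) = Add(6, Add(Mul(8, 3), o)) = Add(6, Add(24, o)) = Add(30, o))
Add(Function('I')(n), f) = Add(Add(30, Add(3, Mul(Rational(2, 3), I, Pow(69, Rational(1, 2))))), -43894) = Add(Add(33, Mul(Rational(2, 3), I, Pow(69, Rational(1, 2)))), -43894) = Add(-43861, Mul(Rational(2, 3), I, Pow(69, Rational(1, 2))))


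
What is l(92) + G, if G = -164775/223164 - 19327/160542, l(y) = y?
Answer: 181407529501/1990399716 ≈ 91.141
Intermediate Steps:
G = -1709244371/1990399716 (G = -164775*1/223164 - 19327*1/160542 = -54925/74388 - 19327/160542 = -1709244371/1990399716 ≈ -0.85874)
l(92) + G = 92 - 1709244371/1990399716 = 181407529501/1990399716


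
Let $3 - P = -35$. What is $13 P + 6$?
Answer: $500$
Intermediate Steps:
$P = 38$ ($P = 3 - -35 = 3 + 35 = 38$)
$13 P + 6 = 13 \cdot 38 + 6 = 494 + 6 = 500$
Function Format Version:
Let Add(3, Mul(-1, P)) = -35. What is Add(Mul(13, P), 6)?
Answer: 500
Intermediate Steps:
P = 38 (P = Add(3, Mul(-1, -35)) = Add(3, 35) = 38)
Add(Mul(13, P), 6) = Add(Mul(13, 38), 6) = Add(494, 6) = 500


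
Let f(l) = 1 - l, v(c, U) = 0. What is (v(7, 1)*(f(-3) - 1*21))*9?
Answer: 0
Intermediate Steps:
(v(7, 1)*(f(-3) - 1*21))*9 = (0*((1 - 1*(-3)) - 1*21))*9 = (0*((1 + 3) - 21))*9 = (0*(4 - 21))*9 = (0*(-17))*9 = 0*9 = 0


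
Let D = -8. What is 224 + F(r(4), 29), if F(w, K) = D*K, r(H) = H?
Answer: -8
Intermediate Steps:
F(w, K) = -8*K
224 + F(r(4), 29) = 224 - 8*29 = 224 - 232 = -8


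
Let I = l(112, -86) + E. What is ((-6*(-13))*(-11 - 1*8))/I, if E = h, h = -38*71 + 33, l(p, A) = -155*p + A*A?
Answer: 1482/12629 ≈ 0.11735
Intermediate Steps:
l(p, A) = A² - 155*p (l(p, A) = -155*p + A² = A² - 155*p)
h = -2665 (h = -2698 + 33 = -2665)
E = -2665
I = -12629 (I = ((-86)² - 155*112) - 2665 = (7396 - 17360) - 2665 = -9964 - 2665 = -12629)
((-6*(-13))*(-11 - 1*8))/I = ((-6*(-13))*(-11 - 1*8))/(-12629) = (78*(-11 - 8))*(-1/12629) = (78*(-19))*(-1/12629) = -1482*(-1/12629) = 1482/12629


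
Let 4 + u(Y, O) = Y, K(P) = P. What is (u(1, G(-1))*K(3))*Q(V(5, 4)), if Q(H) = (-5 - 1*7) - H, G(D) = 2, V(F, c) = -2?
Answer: 90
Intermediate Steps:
u(Y, O) = -4 + Y
Q(H) = -12 - H (Q(H) = (-5 - 7) - H = -12 - H)
(u(1, G(-1))*K(3))*Q(V(5, 4)) = ((-4 + 1)*3)*(-12 - 1*(-2)) = (-3*3)*(-12 + 2) = -9*(-10) = 90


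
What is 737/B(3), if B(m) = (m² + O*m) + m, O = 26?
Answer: 737/90 ≈ 8.1889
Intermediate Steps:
B(m) = m² + 27*m (B(m) = (m² + 26*m) + m = m² + 27*m)
737/B(3) = 737/((3*(27 + 3))) = 737/((3*30)) = 737/90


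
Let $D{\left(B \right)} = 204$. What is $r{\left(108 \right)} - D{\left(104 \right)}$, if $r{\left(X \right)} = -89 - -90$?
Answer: $-203$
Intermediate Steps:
$r{\left(X \right)} = 1$ ($r{\left(X \right)} = -89 + 90 = 1$)
$r{\left(108 \right)} - D{\left(104 \right)} = 1 - 204 = -203$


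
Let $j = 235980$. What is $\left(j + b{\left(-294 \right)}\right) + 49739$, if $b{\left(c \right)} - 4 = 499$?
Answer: $286222$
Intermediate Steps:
$b{\left(c \right)} = 503$ ($b{\left(c \right)} = 4 + 499 = 503$)
$\left(j + b{\left(-294 \right)}\right) + 49739 = \left(235980 + 503\right) + 49739 = 236483 + 49739 = 286222$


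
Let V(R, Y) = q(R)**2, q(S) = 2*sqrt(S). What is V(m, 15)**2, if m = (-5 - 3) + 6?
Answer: 64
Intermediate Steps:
m = -2 (m = -8 + 6 = -2)
V(R, Y) = 4*R (V(R, Y) = (2*sqrt(R))**2 = 4*R)
V(m, 15)**2 = (4*(-2))**2 = (-8)**2 = 64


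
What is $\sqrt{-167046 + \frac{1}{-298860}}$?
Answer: $\frac{i \sqrt{3730024407320115}}{149430} \approx 408.71 i$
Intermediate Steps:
$\sqrt{-167046 + \frac{1}{-298860}} = \sqrt{-167046 - \frac{1}{298860}} = \sqrt{- \frac{49923367561}{298860}} = \frac{i \sqrt{3730024407320115}}{149430}$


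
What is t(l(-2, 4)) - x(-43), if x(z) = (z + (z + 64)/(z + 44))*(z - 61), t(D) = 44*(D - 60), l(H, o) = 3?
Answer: -4796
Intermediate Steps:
t(D) = -2640 + 44*D (t(D) = 44*(-60 + D) = -2640 + 44*D)
x(z) = (-61 + z)*(z + (64 + z)/(44 + z)) (x(z) = (z + (64 + z)/(44 + z))*(-61 + z) = (-61 + z)*(z + (64 + z)/(44 + z)))
t(l(-2, 4)) - x(-43) = (-2640 + 44*3) - (-3904 + (-43)³ - 2681*(-43) - 16*(-43)²)/(44 - 43) = (-2640 + 132) - (-3904 - 79507 + 115283 - 16*1849)/1 = -2508 - (-3904 - 79507 + 115283 - 29584) = -2508 - 2288 = -4796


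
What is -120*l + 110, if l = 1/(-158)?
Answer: 8750/79 ≈ 110.76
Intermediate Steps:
l = -1/158 ≈ -0.0063291
-120*l + 110 = -120*(-1/158) + 110 = 60/79 + 110 = 8750/79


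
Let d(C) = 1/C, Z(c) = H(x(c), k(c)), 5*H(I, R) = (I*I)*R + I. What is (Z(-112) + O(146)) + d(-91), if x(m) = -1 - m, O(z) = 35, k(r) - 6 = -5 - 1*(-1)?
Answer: 2268443/455 ≈ 4985.6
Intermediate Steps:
k(r) = 2 (k(r) = 6 + (-5 - 1*(-1)) = 6 + (-5 + 1) = 6 - 4 = 2)
H(I, R) = I/5 + R*I²/5 (H(I, R) = ((I*I)*R + I)/5 = (I²*R + I)/5 = (R*I² + I)/5 = (I + R*I²)/5 = I/5 + R*I²/5)
Z(c) = (-1 - c)*(-1 - 2*c)/5 (Z(c) = (-1 - c)*(1 + (-1 - c)*2)/5 = (-1 - c)*(1 + (-2 - 2*c))/5 = (-1 - c)*(-1 - 2*c)/5)
(Z(-112) + O(146)) + d(-91) = ((1 - 112)*(1 + 2*(-112))/5 + 35) + 1/(-91) = ((⅕)*(-111)*(1 - 224) + 35) - 1/91 = ((⅕)*(-111)*(-223) + 35) - 1/91 = (24753/5 + 35) - 1/91 = 24928/5 - 1/91 = 2268443/455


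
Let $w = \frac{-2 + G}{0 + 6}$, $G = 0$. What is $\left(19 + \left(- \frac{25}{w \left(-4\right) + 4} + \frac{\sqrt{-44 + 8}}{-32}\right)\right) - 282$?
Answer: $- \frac{4283}{16} - \frac{3 i}{16} \approx -267.69 - 0.1875 i$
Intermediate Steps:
$w = - \frac{1}{3}$ ($w = \frac{-2 + 0}{0 + 6} = - \frac{2}{6} = \left(-2\right) \frac{1}{6} = - \frac{1}{3} \approx -0.33333$)
$\left(19 + \left(- \frac{25}{w \left(-4\right) + 4} + \frac{\sqrt{-44 + 8}}{-32}\right)\right) - 282 = \left(19 - \left(\frac{25}{\left(- \frac{1}{3}\right) \left(-4\right) + 4} - \frac{\sqrt{-44 + 8}}{-32}\right)\right) - 282 = \left(19 - \left(\frac{25}{\frac{4}{3} + 4} - \sqrt{-36} \left(- \frac{1}{32}\right)\right)\right) - 282 = \left(19 + \left(- \frac{25}{\frac{16}{3}} + 6 i \left(- \frac{1}{32}\right)\right)\right) - 282 = \left(19 - \left(\frac{75}{16} + \frac{3 i}{16}\right)\right) - 282 = \left(\frac{229}{16} - \frac{3 i}{16}\right) - 282 = - \frac{4283}{16} - \frac{3 i}{16}$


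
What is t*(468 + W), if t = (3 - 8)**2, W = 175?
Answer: 16075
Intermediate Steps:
t = 25 (t = (-5)**2 = 25)
t*(468 + W) = 25*(468 + 175) = 25*643 = 16075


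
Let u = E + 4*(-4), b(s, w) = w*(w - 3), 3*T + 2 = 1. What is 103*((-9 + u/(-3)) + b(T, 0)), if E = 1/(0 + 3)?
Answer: -3502/9 ≈ -389.11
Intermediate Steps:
T = -⅓ (T = -⅔ + (⅓)*1 = -⅔ + ⅓ = -⅓ ≈ -0.33333)
b(s, w) = w*(-3 + w)
E = ⅓ (E = 1/3 = ⅓ ≈ 0.33333)
u = -47/3 (u = ⅓ + 4*(-4) = ⅓ - 16 = -47/3 ≈ -15.667)
103*((-9 + u/(-3)) + b(T, 0)) = 103*((-9 - 47/3/(-3)) + 0*(-3 + 0)) = 103*((-9 - 47/3*(-⅓)) + 0*(-3)) = 103*((-9 + 47/9) + 0) = 103*(-34/9 + 0) = 103*(-34/9) = -3502/9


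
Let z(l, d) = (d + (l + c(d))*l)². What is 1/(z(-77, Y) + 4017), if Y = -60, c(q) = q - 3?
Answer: 1/114922417 ≈ 8.7015e-9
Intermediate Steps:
c(q) = -3 + q
z(l, d) = (d + l*(-3 + d + l))² (z(l, d) = (d + (l + (-3 + d))*l)² = (d + (-3 + d + l)*l)² = (d + l*(-3 + d + l))²)
1/(z(-77, Y) + 4017) = 1/((-60 + (-77)² - 77*(-3 - 60))² + 4017) = 1/((-60 + 5929 - 77*(-63))² + 4017) = 1/((-60 + 5929 + 4851)² + 4017) = 1/(10720² + 4017) = 1/(114918400 + 4017) = 1/114922417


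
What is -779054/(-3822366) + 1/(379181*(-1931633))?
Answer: 285304584275651788/1399824071998463859 ≈ 0.20381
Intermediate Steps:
-779054/(-3822366) + 1/(379181*(-1931633)) = -779054*(-1/3822366) + (1/379181)*(-1/1931633) = 389527/1911183 - 1/732438532573 = 285304584275651788/1399824071998463859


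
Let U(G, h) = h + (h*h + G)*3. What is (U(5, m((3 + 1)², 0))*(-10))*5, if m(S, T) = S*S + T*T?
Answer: -9843950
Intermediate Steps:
m(S, T) = S² + T²
U(G, h) = h + 3*G + 3*h² (U(G, h) = h + (h² + G)*3 = h + (G + h²)*3 = h + (3*G + 3*h²) = h + 3*G + 3*h²)
(U(5, m((3 + 1)², 0))*(-10))*5 = (((((3 + 1)²)² + 0²) + 3*5 + 3*(((3 + 1)²)² + 0²)²)*(-10))*5 = ((((4²)² + 0) + 15 + 3*((4²)² + 0)²)*(-10))*5 = (((16² + 0) + 15 + 3*(16² + 0)²)*(-10))*5 = (((256 + 0) + 15 + 3*(256 + 0)²)*(-10))*5 = ((256 + 15 + 3*256²)*(-10))*5 = ((256 + 15 + 3*65536)*(-10))*5 = ((256 + 15 + 196608)*(-10))*5 = (196879*(-10))*5 = -1968790*5 = -9843950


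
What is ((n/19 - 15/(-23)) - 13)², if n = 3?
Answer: 28376929/190969 ≈ 148.59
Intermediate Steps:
((n/19 - 15/(-23)) - 13)² = ((3/19 - 15/(-23)) - 13)² = ((3*(1/19) - 15*(-1/23)) - 13)² = ((3/19 + 15/23) - 13)² = (354/437 - 13)² = (-5327/437)² = 28376929/190969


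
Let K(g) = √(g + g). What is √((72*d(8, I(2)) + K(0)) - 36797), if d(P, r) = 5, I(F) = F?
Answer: I*√36437 ≈ 190.88*I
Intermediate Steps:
K(g) = √2*√g (K(g) = √(2*g) = √2*√g)
√((72*d(8, I(2)) + K(0)) - 36797) = √((72*5 + √2*√0) - 36797) = √((360 + √2*0) - 36797) = √((360 + 0) - 36797) = √(360 - 36797) = √(-36437) = I*√36437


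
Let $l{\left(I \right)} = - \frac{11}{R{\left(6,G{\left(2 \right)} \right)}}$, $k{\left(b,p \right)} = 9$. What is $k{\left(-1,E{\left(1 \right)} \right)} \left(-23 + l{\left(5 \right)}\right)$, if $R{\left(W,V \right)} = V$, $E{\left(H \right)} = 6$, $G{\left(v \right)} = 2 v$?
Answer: $- \frac{927}{4} \approx -231.75$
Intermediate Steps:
$l{\left(I \right)} = - \frac{11}{4}$ ($l{\left(I \right)} = - \frac{11}{2 \cdot 2} = - \frac{11}{4}$)
$k{\left(-1,E{\left(1 \right)} \right)} \left(-23 + l{\left(5 \right)}\right) = 9 \left(-23 - \frac{11}{4}\right) = 9 \left(- \frac{103}{4}\right) = - \frac{927}{4}$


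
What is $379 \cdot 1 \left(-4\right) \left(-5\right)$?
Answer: $7580$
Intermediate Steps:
$379 \cdot 1 \left(-4\right) \left(-5\right) = 379 \left(\left(-4\right) \left(-5\right)\right) = 379 \cdot 20 = 7580$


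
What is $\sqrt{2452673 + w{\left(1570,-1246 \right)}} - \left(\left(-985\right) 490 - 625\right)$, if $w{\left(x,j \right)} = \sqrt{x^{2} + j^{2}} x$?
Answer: $483275 + \sqrt{2452673 + 3140 \sqrt{1004354}} \approx 4.8564 \cdot 10^{5}$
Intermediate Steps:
$w{\left(x,j \right)} = x \sqrt{j^{2} + x^{2}}$ ($w{\left(x,j \right)} = \sqrt{j^{2} + x^{2}} x = x \sqrt{j^{2} + x^{2}}$)
$\sqrt{2452673 + w{\left(1570,-1246 \right)}} - \left(\left(-985\right) 490 - 625\right) = \sqrt{2452673 + 1570 \sqrt{\left(-1246\right)^{2} + 1570^{2}}} - \left(\left(-985\right) 490 - 625\right) = \sqrt{2452673 + 1570 \sqrt{1552516 + 2464900}} - \left(-482650 - 625\right) = \sqrt{2452673 + 1570 \sqrt{4017416}} - -483275 = \sqrt{2452673 + 1570 \cdot 2 \sqrt{1004354}} + 483275 = \sqrt{2452673 + 3140 \sqrt{1004354}} + 483275 = 483275 + \sqrt{2452673 + 3140 \sqrt{1004354}}$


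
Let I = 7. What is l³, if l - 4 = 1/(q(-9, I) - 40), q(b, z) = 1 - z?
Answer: 6128487/97336 ≈ 62.962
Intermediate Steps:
l = 183/46 (l = 4 + 1/((1 - 1*7) - 40) = 4 + 1/((1 - 7) - 40) = 4 + 1/(-6 - 40) = 4 + 1/(-46) = 4 - 1/46 = 183/46 ≈ 3.9783)
l³ = (183/46)³ = 6128487/97336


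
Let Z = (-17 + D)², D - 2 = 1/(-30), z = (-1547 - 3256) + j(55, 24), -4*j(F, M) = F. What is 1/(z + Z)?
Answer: -450/2065837 ≈ -0.00021783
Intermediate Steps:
j(F, M) = -F/4
z = -19267/4 (z = (-1547 - 3256) - ¼*55 = -4803 - 55/4 = -19267/4 ≈ -4816.8)
D = 59/30 (D = 2 + 1/(-30) = 2 - 1/30 = 59/30 ≈ 1.9667)
Z = 203401/900 (Z = (-17 + 59/30)² = (-451/30)² = 203401/900 ≈ 226.00)
1/(z + Z) = 1/(-19267/4 + 203401/900) = 1/(-2065837/450) = -450/2065837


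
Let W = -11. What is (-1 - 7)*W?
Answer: 88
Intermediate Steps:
(-1 - 7)*W = (-1 - 7)*(-11) = -8*(-11) = 88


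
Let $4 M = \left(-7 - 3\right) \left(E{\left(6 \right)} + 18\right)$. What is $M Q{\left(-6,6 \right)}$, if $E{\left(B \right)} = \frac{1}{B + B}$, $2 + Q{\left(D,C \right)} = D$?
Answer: $\frac{1085}{3} \approx 361.67$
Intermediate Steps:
$Q{\left(D,C \right)} = -2 + D$
$E{\left(B \right)} = \frac{1}{2 B}$
$M = - \frac{1085}{24}$ ($M = \frac{\left(-7 - 3\right) \left(\frac{1}{2 \cdot 6} + 18\right)}{4} = \frac{\left(-7 - 3\right) \left(\frac{1}{2} \cdot \frac{1}{6} + 18\right)}{4} = \frac{\left(-10\right) \left(\frac{1}{12} + 18\right)}{4} = \frac{\left(-10\right) \frac{217}{12}}{4} = \frac{1}{4} \left(- \frac{1085}{6}\right) = - \frac{1085}{24} \approx -45.208$)
$M Q{\left(-6,6 \right)} = - \frac{1085 \left(-2 - 6\right)}{24} = \left(- \frac{1085}{24}\right) \left(-8\right) = \frac{1085}{3}$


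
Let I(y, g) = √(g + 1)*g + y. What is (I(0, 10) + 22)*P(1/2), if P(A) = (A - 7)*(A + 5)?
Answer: -1573/2 - 715*√11/2 ≈ -1972.2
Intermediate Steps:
I(y, g) = y + g*√(1 + g) (I(y, g) = √(1 + g)*g + y = g*√(1 + g) + y = y + g*√(1 + g))
P(A) = (-7 + A)*(5 + A)
(I(0, 10) + 22)*P(1/2) = ((0 + 10*√(1 + 10)) + 22)*(-35 + (1/2)² - 2/2) = ((0 + 10*√11) + 22)*(-35 + (½)² - 2*½) = (10*√11 + 22)*(-35 + ¼ - 1) = (22 + 10*√11)*(-143/4) = -1573/2 - 715*√11/2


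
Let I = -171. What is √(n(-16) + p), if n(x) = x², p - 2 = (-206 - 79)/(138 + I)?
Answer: √32263/11 ≈ 16.329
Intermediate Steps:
p = 117/11 (p = 2 + (-206 - 79)/(138 - 171) = 2 - 285/(-33) = 2 - 285*(-1/33) = 2 + 95/11 = 117/11 ≈ 10.636)
√(n(-16) + p) = √((-16)² + 117/11) = √(256 + 117/11) = √(2933/11) = √32263/11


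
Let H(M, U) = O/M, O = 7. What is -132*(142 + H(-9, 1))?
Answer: -55924/3 ≈ -18641.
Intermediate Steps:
H(M, U) = 7/M
-132*(142 + H(-9, 1)) = -132*(142 + 7/(-9)) = -132*(142 + 7*(-⅑)) = -132*(142 - 7/9) = -132*1271/9 = -55924/3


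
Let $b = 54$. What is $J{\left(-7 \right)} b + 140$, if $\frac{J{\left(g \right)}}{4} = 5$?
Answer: $1220$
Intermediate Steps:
$J{\left(g \right)} = 20$ ($J{\left(g \right)} = 4 \cdot 5 = 20$)
$J{\left(-7 \right)} b + 140 = 20 \cdot 54 + 140 = 1080 + 140 = 1220$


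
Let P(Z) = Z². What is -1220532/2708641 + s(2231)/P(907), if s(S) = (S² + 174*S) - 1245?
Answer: 13525920573442/2228260810009 ≈ 6.0702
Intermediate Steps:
s(S) = -1245 + S² + 174*S
-1220532/2708641 + s(2231)/P(907) = -1220532/2708641 + (-1245 + 2231² + 174*2231)/(907²) = -1220532*1/2708641 + (-1245 + 4977361 + 388194)/822649 = -1220532/2708641 + 5364310*(1/822649) = -1220532/2708641 + 5364310/822649 = 13525920573442/2228260810009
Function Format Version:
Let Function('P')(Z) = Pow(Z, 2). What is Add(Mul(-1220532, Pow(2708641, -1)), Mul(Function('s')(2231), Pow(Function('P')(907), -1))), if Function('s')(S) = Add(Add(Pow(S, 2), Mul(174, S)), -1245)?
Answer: Rational(13525920573442, 2228260810009) ≈ 6.0702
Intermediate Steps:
Function('s')(S) = Add(-1245, Pow(S, 2), Mul(174, S))
Add(Mul(-1220532, Pow(2708641, -1)), Mul(Function('s')(2231), Pow(Function('P')(907), -1))) = Add(Mul(-1220532, Pow(2708641, -1)), Mul(Add(-1245, Pow(2231, 2), Mul(174, 2231)), Pow(Pow(907, 2), -1))) = Add(Mul(-1220532, Rational(1, 2708641)), Mul(Add(-1245, 4977361, 388194), Pow(822649, -1))) = Add(Rational(-1220532, 2708641), Mul(5364310, Rational(1, 822649))) = Add(Rational(-1220532, 2708641), Rational(5364310, 822649)) = Rational(13525920573442, 2228260810009)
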